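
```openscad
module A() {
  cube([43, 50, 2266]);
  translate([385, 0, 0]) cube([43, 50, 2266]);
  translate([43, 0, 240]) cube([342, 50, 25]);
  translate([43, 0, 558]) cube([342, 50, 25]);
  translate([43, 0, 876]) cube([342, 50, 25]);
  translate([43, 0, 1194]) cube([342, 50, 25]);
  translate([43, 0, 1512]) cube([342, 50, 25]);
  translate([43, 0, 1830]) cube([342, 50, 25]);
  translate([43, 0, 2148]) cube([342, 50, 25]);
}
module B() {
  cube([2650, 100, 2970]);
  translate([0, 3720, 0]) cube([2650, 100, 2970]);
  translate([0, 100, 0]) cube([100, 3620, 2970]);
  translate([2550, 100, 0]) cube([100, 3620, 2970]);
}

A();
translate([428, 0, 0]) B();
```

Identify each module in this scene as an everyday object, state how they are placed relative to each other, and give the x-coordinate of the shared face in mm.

The ladder's +x face and the house frame's −x face are both at x = 428 mm.

A is a ladder. B is a house frame. The house frame is against the ladder's +x side, with their −y faces flush. The x-coordinate of the shared face is 428 mm.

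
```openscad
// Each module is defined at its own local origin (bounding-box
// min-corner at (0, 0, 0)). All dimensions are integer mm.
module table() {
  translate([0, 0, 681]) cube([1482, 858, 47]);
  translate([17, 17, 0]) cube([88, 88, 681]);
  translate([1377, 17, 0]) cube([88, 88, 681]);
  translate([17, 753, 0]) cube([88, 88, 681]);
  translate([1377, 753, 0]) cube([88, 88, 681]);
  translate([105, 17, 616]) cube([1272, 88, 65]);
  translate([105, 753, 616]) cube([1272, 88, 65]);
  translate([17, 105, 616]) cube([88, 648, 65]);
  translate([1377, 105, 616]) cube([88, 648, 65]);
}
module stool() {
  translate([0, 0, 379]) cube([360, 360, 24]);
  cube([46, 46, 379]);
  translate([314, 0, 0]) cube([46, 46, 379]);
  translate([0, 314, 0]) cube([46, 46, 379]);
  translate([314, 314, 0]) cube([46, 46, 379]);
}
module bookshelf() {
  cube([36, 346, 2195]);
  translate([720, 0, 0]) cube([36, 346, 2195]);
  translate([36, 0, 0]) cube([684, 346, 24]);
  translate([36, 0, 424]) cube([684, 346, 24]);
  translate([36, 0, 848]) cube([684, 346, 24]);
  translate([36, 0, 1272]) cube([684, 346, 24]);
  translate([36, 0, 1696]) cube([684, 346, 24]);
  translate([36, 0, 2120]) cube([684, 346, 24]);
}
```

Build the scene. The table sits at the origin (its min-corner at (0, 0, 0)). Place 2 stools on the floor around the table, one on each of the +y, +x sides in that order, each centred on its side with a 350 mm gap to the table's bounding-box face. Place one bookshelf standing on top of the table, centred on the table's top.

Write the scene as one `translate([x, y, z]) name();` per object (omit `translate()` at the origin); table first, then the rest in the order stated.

table();
translate([561, 1208, 0]) stool();
translate([1832, 249, 0]) stool();
translate([363, 256, 728]) bookshelf();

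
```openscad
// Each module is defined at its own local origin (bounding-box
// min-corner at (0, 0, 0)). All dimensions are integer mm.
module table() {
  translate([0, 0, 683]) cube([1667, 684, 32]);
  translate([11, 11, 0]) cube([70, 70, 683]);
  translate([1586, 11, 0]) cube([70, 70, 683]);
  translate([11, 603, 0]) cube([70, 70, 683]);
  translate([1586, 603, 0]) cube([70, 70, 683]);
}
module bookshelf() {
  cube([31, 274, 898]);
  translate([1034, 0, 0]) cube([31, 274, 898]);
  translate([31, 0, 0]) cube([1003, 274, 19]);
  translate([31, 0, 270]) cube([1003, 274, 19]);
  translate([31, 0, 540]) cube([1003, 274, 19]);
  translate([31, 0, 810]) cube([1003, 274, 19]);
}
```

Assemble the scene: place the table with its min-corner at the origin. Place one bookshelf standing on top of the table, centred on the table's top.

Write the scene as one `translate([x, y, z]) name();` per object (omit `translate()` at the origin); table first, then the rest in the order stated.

table();
translate([301, 205, 715]) bookshelf();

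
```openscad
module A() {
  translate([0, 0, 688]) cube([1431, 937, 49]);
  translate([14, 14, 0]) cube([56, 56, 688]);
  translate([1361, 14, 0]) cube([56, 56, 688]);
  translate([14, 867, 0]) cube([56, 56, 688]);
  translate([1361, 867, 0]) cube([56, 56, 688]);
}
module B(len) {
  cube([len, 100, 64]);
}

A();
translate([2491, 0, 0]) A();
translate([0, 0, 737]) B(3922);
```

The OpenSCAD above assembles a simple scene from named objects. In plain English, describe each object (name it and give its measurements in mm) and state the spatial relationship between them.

A is a table: top 1431 mm (x) × 937 mm (y), 49 mm thick, upper face at z = 737 mm, on four 56×56 mm square legs, each inset 14 mm from the nearest pair of top edges, running from z = 0 to the bottom of the top.

B is a rectangular beam 3922 mm long (x), 100 mm deep (y), 64 mm thick (z).

The beam spans the tops of two tables placed 1060 mm apart, resting at z = 737 mm.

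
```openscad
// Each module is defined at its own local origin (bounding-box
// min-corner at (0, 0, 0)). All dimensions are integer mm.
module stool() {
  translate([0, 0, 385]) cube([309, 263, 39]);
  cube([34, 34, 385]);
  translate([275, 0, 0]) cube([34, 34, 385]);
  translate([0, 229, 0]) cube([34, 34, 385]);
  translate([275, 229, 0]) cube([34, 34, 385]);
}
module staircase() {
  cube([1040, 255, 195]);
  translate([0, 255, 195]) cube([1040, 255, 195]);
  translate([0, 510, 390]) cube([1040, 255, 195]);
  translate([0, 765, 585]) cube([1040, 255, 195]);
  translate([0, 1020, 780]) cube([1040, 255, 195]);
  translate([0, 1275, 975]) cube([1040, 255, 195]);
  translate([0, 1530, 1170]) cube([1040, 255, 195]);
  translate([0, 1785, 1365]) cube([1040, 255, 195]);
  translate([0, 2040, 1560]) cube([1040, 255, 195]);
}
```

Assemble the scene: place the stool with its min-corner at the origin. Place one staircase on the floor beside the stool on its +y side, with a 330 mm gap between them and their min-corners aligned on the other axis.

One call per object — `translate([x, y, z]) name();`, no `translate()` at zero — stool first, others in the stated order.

stool();
translate([0, 593, 0]) staircase();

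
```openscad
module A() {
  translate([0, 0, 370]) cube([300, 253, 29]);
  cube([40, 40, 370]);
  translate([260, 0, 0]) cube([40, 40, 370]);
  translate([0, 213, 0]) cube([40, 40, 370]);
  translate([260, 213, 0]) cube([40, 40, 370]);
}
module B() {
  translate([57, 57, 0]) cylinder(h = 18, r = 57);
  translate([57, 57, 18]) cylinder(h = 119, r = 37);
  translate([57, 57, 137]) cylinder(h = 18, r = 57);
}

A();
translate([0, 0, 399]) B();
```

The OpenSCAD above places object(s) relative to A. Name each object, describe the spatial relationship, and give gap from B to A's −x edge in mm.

A is a stool. B is a spool. The spool is on top of the stool. The gap from the spool to the stool's −x edge is 0 mm.

The spool's min-x is at 0; the stool's min-x is 0; gap = 0 mm.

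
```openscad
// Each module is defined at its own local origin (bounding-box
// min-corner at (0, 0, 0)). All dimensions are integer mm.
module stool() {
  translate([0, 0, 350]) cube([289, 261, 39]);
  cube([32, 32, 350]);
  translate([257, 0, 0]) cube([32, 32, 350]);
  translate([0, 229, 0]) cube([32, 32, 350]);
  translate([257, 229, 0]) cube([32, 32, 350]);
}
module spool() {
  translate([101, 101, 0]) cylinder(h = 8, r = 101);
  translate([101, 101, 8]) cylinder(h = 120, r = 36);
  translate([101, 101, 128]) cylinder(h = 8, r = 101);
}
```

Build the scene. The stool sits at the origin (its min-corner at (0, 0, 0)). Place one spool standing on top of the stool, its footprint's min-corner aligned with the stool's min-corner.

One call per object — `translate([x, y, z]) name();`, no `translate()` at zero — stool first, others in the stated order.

stool();
translate([0, 0, 389]) spool();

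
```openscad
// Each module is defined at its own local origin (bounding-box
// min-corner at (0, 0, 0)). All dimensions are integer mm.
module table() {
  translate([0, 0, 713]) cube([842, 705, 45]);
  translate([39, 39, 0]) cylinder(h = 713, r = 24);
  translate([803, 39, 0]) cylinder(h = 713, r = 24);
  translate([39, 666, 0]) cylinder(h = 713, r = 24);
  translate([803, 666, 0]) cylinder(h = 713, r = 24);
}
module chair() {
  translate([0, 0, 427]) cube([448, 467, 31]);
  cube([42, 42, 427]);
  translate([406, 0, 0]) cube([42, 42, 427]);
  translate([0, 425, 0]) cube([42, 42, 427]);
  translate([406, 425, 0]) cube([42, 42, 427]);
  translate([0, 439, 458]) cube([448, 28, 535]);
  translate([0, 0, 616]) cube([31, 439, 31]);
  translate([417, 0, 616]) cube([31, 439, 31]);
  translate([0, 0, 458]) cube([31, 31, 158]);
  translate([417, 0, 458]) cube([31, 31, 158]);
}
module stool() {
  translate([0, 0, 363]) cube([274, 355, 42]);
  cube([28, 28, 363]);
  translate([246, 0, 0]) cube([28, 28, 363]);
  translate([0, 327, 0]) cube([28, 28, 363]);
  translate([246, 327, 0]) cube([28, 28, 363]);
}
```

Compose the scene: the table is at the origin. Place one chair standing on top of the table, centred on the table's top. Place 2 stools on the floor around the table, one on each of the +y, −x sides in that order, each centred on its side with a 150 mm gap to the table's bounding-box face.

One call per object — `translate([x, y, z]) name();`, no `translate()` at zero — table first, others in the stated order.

table();
translate([197, 119, 758]) chair();
translate([284, 855, 0]) stool();
translate([-424, 175, 0]) stool();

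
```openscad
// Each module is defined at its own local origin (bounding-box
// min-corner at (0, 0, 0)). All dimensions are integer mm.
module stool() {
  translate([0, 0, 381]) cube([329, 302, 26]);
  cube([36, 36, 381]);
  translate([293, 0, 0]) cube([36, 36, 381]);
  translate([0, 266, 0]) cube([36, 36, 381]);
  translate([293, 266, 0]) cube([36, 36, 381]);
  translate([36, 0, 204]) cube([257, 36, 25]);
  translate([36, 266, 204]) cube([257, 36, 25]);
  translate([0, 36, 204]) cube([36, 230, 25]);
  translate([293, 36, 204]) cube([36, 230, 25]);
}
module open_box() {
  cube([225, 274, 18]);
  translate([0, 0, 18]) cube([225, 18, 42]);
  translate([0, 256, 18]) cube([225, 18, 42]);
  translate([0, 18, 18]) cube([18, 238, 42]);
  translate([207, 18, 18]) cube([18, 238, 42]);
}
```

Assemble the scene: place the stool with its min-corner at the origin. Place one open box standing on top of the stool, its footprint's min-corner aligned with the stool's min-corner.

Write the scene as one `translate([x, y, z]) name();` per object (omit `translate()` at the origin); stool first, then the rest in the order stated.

stool();
translate([0, 0, 407]) open_box();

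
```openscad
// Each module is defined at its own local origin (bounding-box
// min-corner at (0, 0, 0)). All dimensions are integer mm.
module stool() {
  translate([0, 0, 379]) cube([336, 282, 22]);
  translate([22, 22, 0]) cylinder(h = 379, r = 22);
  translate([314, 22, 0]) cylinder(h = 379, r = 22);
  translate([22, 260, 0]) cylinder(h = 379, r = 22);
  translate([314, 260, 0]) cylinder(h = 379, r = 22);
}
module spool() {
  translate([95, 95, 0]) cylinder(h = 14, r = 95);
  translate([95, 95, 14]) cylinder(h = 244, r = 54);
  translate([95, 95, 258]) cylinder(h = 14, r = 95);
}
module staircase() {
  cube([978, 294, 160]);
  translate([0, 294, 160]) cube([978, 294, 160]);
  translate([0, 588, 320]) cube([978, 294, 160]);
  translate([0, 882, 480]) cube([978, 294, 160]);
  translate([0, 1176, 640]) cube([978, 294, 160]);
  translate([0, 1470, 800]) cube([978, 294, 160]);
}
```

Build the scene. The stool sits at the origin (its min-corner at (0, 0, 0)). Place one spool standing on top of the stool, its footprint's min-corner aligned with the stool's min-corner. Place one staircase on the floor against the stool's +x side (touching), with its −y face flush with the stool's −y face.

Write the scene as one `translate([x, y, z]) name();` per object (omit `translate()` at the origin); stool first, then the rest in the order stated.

stool();
translate([0, 0, 401]) spool();
translate([336, 0, 0]) staircase();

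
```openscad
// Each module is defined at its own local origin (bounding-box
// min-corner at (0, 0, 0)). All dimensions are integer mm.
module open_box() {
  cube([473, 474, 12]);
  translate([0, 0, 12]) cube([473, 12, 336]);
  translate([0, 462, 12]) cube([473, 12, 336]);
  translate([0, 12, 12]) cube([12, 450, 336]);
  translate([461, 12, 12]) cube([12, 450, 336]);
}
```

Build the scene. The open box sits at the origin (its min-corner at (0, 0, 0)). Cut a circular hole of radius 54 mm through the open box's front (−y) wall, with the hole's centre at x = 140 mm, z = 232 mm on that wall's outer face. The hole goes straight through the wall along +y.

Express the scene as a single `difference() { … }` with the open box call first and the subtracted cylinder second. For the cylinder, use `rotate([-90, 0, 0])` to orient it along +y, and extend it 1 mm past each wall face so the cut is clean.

difference() {
  open_box();
  translate([140, -1, 232]) rotate([-90, 0, 0]) cylinder(h = 14, r = 54);
}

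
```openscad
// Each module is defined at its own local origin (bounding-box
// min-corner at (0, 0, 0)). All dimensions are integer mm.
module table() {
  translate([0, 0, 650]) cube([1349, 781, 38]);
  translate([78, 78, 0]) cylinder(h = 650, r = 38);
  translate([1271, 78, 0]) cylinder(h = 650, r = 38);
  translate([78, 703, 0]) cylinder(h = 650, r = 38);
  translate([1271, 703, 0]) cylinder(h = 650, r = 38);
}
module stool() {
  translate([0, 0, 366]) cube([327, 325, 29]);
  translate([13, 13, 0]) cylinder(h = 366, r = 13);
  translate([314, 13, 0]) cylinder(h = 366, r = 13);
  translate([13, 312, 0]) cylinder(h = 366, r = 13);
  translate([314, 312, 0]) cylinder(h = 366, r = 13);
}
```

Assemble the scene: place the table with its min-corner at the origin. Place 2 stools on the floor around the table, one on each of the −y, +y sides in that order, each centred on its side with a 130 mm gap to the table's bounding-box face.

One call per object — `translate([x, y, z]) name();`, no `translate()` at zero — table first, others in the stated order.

table();
translate([511, -455, 0]) stool();
translate([511, 911, 0]) stool();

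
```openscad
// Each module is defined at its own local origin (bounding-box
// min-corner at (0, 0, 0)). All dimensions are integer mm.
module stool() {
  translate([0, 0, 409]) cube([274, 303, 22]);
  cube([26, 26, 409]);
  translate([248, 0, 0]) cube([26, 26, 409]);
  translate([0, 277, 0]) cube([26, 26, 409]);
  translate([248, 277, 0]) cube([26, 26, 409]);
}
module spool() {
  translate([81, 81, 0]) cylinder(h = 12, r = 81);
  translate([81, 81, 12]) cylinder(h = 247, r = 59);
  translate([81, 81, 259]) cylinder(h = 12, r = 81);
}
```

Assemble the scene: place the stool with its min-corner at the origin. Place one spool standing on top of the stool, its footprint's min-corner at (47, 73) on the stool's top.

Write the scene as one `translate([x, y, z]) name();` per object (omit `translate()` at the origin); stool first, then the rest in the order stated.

stool();
translate([47, 73, 431]) spool();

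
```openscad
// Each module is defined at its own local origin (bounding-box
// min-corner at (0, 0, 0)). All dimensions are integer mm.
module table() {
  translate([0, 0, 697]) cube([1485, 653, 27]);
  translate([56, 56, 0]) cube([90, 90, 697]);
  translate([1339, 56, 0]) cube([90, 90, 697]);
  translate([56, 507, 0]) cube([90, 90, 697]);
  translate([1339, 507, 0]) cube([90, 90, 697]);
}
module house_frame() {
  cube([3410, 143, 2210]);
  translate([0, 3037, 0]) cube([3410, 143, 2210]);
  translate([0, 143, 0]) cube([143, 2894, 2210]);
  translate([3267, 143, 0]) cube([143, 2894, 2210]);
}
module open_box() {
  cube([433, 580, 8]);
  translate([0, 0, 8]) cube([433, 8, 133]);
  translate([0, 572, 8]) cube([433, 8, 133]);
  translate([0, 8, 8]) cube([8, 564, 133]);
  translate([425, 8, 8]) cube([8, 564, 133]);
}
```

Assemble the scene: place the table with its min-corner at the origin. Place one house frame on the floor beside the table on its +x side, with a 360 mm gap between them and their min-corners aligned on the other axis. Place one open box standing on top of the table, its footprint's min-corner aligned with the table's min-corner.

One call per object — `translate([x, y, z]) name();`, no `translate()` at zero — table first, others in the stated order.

table();
translate([1845, 0, 0]) house_frame();
translate([0, 0, 724]) open_box();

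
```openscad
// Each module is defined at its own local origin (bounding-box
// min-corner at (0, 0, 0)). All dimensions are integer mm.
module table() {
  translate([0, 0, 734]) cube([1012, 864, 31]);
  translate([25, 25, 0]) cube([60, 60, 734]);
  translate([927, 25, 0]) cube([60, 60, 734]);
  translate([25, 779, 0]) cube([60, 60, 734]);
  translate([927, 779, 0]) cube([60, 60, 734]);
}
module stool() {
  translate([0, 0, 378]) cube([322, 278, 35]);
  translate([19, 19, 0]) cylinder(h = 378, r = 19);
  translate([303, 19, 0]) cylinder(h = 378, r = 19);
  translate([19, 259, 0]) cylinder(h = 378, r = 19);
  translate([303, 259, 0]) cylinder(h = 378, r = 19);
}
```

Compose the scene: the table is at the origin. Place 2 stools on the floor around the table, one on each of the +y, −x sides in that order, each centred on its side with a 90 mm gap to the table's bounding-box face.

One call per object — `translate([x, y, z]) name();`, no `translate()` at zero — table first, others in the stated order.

table();
translate([345, 954, 0]) stool();
translate([-412, 293, 0]) stool();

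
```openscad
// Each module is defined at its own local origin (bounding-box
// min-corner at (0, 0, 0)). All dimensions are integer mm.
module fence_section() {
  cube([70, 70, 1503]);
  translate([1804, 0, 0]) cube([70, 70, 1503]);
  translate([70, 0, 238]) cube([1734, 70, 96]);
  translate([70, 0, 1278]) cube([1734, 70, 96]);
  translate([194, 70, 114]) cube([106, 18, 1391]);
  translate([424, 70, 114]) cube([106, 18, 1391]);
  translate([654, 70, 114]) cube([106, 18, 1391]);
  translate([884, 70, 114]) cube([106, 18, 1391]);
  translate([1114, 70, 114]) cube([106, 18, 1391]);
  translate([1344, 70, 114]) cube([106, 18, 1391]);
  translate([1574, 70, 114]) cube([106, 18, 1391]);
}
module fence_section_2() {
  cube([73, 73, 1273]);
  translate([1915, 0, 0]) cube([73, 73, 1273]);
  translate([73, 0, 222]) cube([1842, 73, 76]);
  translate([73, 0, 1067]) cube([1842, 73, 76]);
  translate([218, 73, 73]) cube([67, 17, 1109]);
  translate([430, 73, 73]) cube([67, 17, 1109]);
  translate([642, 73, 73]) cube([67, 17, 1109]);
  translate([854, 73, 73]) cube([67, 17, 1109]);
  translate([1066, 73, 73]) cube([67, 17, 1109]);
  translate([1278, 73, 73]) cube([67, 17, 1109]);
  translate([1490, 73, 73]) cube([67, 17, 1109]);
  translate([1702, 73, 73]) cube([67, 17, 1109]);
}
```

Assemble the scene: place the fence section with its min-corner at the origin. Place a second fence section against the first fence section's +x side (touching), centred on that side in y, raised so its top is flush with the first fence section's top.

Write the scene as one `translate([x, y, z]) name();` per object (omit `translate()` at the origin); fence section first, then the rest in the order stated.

fence_section();
translate([1874, -1, 232]) fence_section_2();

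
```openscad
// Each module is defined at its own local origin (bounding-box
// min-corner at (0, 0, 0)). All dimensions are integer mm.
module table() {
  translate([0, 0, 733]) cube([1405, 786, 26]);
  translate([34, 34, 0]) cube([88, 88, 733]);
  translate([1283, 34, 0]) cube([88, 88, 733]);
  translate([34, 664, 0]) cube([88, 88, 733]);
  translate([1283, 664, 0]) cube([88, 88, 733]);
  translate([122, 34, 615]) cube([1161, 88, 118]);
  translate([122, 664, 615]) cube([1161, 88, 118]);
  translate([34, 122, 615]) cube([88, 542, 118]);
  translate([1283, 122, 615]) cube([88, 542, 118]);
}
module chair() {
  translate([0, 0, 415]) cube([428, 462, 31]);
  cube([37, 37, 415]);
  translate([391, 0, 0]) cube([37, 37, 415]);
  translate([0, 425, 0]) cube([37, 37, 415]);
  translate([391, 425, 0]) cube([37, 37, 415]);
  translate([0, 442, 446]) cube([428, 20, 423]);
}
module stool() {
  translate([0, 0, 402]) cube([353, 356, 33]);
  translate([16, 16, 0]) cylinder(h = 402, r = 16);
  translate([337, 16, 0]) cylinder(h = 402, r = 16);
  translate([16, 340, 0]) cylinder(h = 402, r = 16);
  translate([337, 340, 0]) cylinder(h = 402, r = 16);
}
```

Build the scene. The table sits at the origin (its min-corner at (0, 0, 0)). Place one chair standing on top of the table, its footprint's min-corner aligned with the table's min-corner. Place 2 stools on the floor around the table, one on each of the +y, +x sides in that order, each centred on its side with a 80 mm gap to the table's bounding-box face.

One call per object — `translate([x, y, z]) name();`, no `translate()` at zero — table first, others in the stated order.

table();
translate([0, 0, 759]) chair();
translate([526, 866, 0]) stool();
translate([1485, 215, 0]) stool();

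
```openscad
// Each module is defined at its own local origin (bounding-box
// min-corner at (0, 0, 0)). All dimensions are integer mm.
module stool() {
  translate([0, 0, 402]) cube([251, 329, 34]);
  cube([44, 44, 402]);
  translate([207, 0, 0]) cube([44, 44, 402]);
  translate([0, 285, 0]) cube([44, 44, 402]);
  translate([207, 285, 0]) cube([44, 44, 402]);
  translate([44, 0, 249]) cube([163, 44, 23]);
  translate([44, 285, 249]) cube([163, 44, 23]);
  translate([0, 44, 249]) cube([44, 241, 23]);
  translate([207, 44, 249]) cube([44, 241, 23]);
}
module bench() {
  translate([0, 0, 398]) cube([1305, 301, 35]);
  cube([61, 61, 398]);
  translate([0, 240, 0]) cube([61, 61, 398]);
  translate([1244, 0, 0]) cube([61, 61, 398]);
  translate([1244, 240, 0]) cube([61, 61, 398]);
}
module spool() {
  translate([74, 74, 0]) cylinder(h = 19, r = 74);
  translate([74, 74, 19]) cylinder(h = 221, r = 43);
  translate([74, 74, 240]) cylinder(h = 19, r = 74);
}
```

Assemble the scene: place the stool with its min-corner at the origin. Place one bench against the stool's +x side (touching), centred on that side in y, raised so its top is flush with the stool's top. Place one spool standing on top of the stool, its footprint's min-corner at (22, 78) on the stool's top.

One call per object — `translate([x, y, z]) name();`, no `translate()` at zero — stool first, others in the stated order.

stool();
translate([251, 14, 3]) bench();
translate([22, 78, 436]) spool();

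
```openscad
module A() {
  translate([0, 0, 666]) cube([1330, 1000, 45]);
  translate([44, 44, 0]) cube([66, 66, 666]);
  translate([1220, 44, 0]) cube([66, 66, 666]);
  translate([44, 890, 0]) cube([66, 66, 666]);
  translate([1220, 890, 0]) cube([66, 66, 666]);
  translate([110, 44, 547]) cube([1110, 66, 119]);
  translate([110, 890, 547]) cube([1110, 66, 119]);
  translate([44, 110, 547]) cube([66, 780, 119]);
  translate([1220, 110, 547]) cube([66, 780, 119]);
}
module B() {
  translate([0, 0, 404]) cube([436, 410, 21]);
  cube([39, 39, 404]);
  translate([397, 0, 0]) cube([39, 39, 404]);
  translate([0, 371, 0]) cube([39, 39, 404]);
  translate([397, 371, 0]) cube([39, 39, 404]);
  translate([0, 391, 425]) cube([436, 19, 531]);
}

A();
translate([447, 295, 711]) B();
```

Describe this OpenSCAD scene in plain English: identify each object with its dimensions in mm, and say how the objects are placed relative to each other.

A is a table: top 1330 mm (x) × 1000 mm (y), 45 mm thick, upper face at z = 711 mm, on four 66×66 mm square legs, each inset 44 mm from the nearest pair of top edges, running from z = 0 to the bottom of the top. Four apron rails, 66 mm thick and 119 mm tall, run between adjacent legs with their top edges flush with the underside of the top and their outer faces flush with the legs' outer faces.

B is a chair: 436×410 mm seat, 21 mm thick, top at z = 425 mm, on four 39 mm square corner legs flush with the seat edges. A 19 mm thick backrest slab spans the full seat width, extending 531 mm above the seat top, its back face flush with the seat's +y edge.

The chair is on top of the table, centred.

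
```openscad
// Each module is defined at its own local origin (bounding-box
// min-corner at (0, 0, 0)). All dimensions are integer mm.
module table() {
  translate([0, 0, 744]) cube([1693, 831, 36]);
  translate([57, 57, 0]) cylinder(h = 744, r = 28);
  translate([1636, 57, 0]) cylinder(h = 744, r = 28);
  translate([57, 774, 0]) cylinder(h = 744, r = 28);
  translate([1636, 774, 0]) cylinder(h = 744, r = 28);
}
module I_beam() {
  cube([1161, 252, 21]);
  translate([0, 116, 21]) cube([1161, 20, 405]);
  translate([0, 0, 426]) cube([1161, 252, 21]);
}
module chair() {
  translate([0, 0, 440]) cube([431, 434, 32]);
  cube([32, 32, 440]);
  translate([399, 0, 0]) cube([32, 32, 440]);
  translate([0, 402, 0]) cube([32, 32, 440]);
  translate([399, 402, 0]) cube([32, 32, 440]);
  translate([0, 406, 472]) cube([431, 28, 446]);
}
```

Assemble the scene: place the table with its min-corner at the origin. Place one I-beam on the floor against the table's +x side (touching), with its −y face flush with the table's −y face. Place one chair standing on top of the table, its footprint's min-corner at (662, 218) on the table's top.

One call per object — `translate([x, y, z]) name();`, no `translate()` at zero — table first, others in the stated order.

table();
translate([1693, 0, 0]) I_beam();
translate([662, 218, 780]) chair();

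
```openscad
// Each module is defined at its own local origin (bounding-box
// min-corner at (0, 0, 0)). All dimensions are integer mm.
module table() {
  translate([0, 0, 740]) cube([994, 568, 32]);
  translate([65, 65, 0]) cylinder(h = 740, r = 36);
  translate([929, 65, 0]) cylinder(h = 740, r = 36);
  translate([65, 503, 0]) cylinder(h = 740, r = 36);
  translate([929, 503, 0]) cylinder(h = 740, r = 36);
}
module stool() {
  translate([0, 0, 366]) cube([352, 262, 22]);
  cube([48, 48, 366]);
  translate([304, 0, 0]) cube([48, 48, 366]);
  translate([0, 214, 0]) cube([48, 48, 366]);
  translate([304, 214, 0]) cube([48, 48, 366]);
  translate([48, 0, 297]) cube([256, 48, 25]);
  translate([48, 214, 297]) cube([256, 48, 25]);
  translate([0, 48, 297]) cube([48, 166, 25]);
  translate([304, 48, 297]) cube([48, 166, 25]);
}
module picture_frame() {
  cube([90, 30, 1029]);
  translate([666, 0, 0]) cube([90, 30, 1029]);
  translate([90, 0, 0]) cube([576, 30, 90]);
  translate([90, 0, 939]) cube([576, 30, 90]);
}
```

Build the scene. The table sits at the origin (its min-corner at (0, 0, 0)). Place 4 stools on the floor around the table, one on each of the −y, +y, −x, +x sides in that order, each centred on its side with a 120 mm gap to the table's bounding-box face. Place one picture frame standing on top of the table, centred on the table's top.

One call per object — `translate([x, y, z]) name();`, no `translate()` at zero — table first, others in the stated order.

table();
translate([321, -382, 0]) stool();
translate([321, 688, 0]) stool();
translate([-472, 153, 0]) stool();
translate([1114, 153, 0]) stool();
translate([119, 269, 772]) picture_frame();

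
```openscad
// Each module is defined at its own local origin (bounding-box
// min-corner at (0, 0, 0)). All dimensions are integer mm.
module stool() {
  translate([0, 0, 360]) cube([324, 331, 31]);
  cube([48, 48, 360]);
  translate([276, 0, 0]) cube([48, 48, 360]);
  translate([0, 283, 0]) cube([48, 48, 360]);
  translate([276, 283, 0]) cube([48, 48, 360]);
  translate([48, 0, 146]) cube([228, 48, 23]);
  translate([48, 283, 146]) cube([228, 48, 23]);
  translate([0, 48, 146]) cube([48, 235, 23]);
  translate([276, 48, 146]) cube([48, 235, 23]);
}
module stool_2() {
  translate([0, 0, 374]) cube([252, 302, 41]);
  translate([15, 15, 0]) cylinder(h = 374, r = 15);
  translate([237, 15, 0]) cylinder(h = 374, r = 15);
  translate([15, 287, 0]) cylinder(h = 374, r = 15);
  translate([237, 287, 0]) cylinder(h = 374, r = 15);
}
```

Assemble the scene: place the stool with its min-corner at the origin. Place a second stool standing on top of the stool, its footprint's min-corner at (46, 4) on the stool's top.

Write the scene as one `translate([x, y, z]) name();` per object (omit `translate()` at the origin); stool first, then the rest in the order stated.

stool();
translate([46, 4, 391]) stool_2();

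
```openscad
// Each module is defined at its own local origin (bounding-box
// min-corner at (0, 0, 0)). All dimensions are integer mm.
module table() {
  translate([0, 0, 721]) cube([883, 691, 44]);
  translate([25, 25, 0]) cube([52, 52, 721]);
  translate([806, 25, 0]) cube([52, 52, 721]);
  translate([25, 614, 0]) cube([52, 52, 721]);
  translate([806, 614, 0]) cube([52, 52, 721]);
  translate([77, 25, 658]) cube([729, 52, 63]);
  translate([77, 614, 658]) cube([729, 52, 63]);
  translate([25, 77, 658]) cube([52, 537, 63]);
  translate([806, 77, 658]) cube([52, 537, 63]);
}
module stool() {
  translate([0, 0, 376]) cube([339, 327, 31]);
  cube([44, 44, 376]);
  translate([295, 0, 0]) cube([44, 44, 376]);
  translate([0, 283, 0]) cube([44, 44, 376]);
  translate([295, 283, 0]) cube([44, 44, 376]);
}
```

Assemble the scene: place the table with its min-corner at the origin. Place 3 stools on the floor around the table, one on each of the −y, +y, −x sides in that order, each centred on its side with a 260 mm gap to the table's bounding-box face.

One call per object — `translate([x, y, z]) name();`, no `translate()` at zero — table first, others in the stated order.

table();
translate([272, -587, 0]) stool();
translate([272, 951, 0]) stool();
translate([-599, 182, 0]) stool();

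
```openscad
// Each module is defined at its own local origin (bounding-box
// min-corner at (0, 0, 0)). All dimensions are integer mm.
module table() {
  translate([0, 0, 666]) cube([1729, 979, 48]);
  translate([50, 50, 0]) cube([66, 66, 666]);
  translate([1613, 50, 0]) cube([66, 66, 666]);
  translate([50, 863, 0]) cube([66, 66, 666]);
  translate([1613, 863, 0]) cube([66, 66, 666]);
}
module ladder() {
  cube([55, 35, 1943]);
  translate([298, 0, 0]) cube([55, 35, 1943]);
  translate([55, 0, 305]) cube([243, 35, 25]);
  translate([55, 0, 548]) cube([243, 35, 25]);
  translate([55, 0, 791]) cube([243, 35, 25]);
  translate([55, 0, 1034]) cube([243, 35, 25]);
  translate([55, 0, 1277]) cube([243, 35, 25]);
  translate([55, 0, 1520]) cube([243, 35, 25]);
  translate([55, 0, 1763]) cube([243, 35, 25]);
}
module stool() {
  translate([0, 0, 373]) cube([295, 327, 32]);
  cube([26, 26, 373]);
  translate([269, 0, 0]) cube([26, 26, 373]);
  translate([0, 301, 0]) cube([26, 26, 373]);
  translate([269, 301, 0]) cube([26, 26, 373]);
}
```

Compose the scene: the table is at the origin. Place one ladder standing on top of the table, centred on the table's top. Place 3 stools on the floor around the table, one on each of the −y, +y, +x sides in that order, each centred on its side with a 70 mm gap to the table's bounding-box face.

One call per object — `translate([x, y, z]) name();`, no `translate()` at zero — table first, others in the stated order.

table();
translate([688, 472, 714]) ladder();
translate([717, -397, 0]) stool();
translate([717, 1049, 0]) stool();
translate([1799, 326, 0]) stool();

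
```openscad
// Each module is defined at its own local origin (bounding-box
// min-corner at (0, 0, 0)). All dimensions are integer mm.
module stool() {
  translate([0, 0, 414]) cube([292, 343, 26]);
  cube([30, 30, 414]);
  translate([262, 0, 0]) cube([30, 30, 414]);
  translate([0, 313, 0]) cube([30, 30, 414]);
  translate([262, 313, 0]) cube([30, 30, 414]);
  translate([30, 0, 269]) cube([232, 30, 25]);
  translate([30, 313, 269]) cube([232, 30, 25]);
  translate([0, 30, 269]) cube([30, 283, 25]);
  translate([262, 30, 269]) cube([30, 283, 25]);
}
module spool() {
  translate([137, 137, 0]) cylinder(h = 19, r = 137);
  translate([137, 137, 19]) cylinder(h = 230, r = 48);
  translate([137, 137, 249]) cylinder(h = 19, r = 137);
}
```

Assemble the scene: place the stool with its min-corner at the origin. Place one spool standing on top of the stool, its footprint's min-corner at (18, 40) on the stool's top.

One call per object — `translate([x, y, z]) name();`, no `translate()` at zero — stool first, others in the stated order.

stool();
translate([18, 40, 440]) spool();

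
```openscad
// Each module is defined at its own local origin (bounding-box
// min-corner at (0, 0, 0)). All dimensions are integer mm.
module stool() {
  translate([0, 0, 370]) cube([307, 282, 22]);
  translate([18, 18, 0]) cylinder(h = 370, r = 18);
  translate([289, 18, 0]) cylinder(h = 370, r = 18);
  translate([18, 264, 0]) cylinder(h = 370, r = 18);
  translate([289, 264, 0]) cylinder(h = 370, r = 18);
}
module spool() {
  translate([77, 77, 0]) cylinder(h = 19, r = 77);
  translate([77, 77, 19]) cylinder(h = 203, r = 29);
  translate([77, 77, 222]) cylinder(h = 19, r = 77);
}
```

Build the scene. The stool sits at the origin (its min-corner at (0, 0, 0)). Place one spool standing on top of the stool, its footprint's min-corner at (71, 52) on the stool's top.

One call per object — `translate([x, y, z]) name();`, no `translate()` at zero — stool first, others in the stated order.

stool();
translate([71, 52, 392]) spool();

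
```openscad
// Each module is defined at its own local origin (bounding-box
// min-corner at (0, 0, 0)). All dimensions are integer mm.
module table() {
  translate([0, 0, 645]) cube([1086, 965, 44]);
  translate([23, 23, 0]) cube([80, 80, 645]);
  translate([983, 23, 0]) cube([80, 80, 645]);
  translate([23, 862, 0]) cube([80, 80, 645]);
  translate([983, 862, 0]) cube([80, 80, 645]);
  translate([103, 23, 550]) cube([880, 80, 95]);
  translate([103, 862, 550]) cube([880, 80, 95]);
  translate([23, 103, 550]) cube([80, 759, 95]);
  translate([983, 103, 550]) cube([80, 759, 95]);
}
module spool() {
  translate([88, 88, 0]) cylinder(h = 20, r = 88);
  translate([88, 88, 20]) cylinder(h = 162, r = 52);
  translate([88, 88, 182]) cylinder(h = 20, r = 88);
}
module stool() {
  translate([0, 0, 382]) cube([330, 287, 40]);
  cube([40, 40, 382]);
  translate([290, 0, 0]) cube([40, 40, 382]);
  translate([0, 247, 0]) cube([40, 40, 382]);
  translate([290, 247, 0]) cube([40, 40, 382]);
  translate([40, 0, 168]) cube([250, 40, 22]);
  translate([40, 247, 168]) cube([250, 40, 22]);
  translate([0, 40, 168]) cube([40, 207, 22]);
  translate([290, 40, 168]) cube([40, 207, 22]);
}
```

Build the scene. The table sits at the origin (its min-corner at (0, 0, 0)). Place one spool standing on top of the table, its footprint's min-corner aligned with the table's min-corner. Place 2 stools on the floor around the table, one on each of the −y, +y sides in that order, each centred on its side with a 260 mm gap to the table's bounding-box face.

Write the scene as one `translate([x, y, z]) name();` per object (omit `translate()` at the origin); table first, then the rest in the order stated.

table();
translate([0, 0, 689]) spool();
translate([378, -547, 0]) stool();
translate([378, 1225, 0]) stool();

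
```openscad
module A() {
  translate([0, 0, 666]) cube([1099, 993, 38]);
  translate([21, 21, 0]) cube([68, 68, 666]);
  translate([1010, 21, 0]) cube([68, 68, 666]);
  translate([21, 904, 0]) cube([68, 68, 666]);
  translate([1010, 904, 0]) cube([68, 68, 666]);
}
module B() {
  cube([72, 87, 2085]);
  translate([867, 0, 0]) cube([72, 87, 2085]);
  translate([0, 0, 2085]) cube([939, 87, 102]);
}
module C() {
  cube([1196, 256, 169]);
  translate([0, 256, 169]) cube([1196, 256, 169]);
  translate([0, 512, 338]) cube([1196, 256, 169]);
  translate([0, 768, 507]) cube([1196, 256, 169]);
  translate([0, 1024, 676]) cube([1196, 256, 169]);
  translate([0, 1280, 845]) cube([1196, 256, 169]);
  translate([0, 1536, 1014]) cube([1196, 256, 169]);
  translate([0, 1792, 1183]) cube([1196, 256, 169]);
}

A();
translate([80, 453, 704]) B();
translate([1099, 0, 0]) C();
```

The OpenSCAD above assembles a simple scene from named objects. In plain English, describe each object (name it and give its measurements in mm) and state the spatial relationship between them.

A is a table with a 1099×993 mm rectangular top, 38 mm thick, top surface at z = 704 mm, supported by four 68×68 mm square legs, each inset 21 mm from the nearest pair of top edges, running from the floor.

B is a door frame. The clear opening is 795 mm wide and 2085 mm high. Two 72 mm wide jambs, 87 mm deep, stand either side of the opening from the floor to the top of the opening. A 102 mm thick head sits across the top of both jambs, spanning the full outside width of the frame.

C is a straight staircase of 8 solid steps. Each step is 1196 mm wide (x), 256 mm deep (y, the going) and 169 mm tall (the rise). The first step rests on the floor; each subsequent step sits one going further in +y and one rise higher in +z, directly behind and above the previous step with no overlap.

The door frame is on top of the table, centred. The staircase is against the table's +x side, with their −y faces flush.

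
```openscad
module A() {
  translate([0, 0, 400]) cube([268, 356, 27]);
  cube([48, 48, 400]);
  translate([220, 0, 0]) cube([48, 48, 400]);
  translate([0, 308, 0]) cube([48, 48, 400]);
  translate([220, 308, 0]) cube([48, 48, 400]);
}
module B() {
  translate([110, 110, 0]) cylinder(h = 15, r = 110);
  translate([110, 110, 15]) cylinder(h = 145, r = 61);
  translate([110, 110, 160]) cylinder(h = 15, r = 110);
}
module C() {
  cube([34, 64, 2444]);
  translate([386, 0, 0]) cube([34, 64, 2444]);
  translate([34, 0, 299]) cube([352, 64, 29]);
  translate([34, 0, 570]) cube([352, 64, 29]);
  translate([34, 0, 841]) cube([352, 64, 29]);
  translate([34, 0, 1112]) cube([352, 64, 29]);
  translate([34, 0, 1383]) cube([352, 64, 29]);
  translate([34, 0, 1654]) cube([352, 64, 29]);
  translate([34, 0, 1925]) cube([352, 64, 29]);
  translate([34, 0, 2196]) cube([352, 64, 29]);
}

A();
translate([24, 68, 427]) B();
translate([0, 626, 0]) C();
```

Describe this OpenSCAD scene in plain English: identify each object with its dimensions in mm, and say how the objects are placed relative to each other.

A is a four-legged stool. The seat is a 268×356×27 mm slab whose top surface is at z = 427 mm; four square legs, each 48×48 mm in cross-section, run from the floor (z = 0) to the underside of the seat, each flush with a corner of the seat.

B is a spool: two coaxial disc flanges of radius 110 mm and thickness 15 mm, joined by a core cylinder of radius 61 mm and height 145 mm. The lower flange rests on z = 0 and the three cylinders share a vertical axis.

C is a wooden ladder with two side rails of 34×64 mm section and 2444 mm height, set 420 mm apart overall. Between them run 8 rectangular rungs (64 mm deep, 29 mm thick), front faces flush with the rails' −y face. The bottom of the first rung is 299 mm above the floor and each subsequent rung is 271 mm higher than the one below.

The spool is on top of the stool, centred. The ladder is on the floor beside the stool on its +y side.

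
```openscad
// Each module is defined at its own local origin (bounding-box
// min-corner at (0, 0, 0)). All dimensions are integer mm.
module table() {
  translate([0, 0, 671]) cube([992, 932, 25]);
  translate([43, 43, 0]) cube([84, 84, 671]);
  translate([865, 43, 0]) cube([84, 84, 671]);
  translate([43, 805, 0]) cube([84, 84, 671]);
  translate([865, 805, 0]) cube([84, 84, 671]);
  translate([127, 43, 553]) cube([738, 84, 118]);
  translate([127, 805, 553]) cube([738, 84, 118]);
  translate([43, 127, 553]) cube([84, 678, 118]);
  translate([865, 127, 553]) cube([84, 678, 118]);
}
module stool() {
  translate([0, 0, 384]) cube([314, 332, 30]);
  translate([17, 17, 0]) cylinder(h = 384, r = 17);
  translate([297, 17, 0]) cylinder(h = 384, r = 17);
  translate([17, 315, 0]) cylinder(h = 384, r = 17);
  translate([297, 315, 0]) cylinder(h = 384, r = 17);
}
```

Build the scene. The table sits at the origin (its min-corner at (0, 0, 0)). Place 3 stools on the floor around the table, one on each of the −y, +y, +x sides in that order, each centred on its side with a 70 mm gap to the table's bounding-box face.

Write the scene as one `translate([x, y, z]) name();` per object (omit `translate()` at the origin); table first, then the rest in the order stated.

table();
translate([339, -402, 0]) stool();
translate([339, 1002, 0]) stool();
translate([1062, 300, 0]) stool();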